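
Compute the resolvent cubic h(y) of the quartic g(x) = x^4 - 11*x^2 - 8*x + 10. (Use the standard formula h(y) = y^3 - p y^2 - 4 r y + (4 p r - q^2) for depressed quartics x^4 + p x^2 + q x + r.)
h(y) = y^3 + 11*y^2 - 40*y - 504

Identify coefficients: p = -11, q = -8, r = 10.
Plug into h(y) = y^3 - p y^2 - 4 r y + (4 p r - q^2):
  h(y) = y^3 - (-11) y^2 - 4*(10) y + (4*(-11)*(10) - (-8)^2)
       = y^3 + (11) y^2 + (-40) y + (-504).
Simplifying: h(y) = y^3 + 11*y^2 - 40*y - 504.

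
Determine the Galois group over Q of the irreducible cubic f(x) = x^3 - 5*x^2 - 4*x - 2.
Gal(K/Q) = S_3 (symmetric group of order 6)

Compute the discriminant of x^3 + (-5)*x^2 + (-4)*x + (-2): Δ = -1172. Since Δ is not a rational square, the Galois group is not contained in A_3; it must be the full S_3 (irreducibility of the cubic rules out anything smaller).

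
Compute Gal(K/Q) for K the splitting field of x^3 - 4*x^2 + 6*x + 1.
Gal(K/Q) = S_3 (symmetric group of order 6)

Compute the discriminant of x^3 + (-4)*x^2 + (6)*x + (1): Δ = -491. Since Δ is not a rational square, the Galois group is not contained in A_3; it must be the full S_3 (irreducibility of the cubic rules out anything smaller).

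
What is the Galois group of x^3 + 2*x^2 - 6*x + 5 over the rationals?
Gal(K/Q) = S_3 (symmetric group of order 6)

Compute the discriminant of x^3 + (2)*x^2 + (-6)*x + (5): Δ = -907. Since Δ is not a rational square, the Galois group is not contained in A_3; it must be the full S_3 (irreducibility of the cubic rules out anything smaller).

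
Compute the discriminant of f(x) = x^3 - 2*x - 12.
Δ = -3856

For a depressed cubic x^3 + p x + q the discriminant is Δ = -4 p^3 - 27 q^2 = -4*(-2)^3 - 27*(-12)^2 = 32 - 3888 = -3856.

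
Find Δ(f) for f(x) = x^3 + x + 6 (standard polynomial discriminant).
Δ = -976

For a depressed cubic x^3 + p x + q the discriminant is Δ = -4 p^3 - 27 q^2 = -4*(1)^3 - 27*(6)^2 = -4 - 972 = -976.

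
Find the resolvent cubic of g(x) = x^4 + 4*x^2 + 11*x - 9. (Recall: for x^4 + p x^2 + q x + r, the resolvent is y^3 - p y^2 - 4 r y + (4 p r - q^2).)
h(y) = y^3 - 4*y^2 + 36*y - 265

Identify coefficients: p = 4, q = 11, r = -9.
Plug into h(y) = y^3 - p y^2 - 4 r y + (4 p r - q^2):
  h(y) = y^3 - (4) y^2 - 4*(-9) y + (4*(4)*(-9) - (11)^2)
       = y^3 + (-4) y^2 + (36) y + (-265).
Simplifying: h(y) = y^3 - 4*y^2 + 36*y - 265.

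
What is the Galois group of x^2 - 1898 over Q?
Gal(K/Q) = Z/2Z (cyclic of order 2)

x^2 - 1898 is irreducible over Q since 1898 is not a rational square. The splitting field Q(sqrt(1898)) has degree 2 over Q, and its unique nontrivial automorphism is sqrt(1898) ↦ -sqrt(1898). Hence Gal(Q(sqrt(1898))/Q) = Z/2Z.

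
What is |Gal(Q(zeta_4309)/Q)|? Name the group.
|Gal(Q(zeta_4309)/Q)| = phi(4309) = 4140; group ≅ (Z/4309Z)^* ≅ Z/30Z × Z/138Z

The n-th cyclotomic polynomial Φ_4309(x) is the minimal polynomial of zeta_4309 over Q and has degree phi(4309) = 4140. So Q(zeta_4309) is a degree-4140 Galois extension with Galois group (Z/4309Z)^*. By CRT, (Z/4309Z)^* ≅ (Z/31Z)^* × (Z/139Z)^*. Each prime-power unit group is (Z/31Z)^* ≅ Z/30Z; (Z/139Z)^* ≅ Z/138Z. Hence Gal(Q(zeta_4309)/Q) ≅ Z/30Z × Z/138Z.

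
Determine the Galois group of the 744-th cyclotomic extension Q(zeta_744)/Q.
|Gal(Q(zeta_744)/Q)| = phi(744) = 240; group ≅ (Z/744Z)^* ≅ Z/2Z × Z/2Z × Z/2Z × Z/30Z

The n-th cyclotomic polynomial Φ_744(x) is the minimal polynomial of zeta_744 over Q and has degree phi(744) = 240. So Q(zeta_744) is a degree-240 Galois extension with Galois group (Z/744Z)^*. By CRT, (Z/744Z)^* ≅ (Z/8Z)^* × (Z/3Z)^* × (Z/31Z)^*. Each prime-power unit group is (Z/8Z)^* ≅ Z/2Z × Z/2Z; (Z/3Z)^* ≅ Z/2Z; (Z/31Z)^* ≅ Z/30Z. Hence Gal(Q(zeta_744)/Q) ≅ Z/2Z × Z/2Z × Z/2Z × Z/30Z.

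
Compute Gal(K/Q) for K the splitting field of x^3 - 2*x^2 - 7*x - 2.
Gal(K/Q) = S_3 (symmetric group of order 6)

Compute the discriminant of x^3 + (-2)*x^2 + (-7)*x + (-2): Δ = 892. Since Δ is not a rational square, the Galois group is not contained in A_3; it must be the full S_3 (irreducibility of the cubic rules out anything smaller).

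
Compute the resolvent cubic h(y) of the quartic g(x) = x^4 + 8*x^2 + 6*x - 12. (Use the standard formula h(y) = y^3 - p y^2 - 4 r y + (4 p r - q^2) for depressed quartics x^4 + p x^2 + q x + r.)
h(y) = y^3 - 8*y^2 + 48*y - 420

Identify coefficients: p = 8, q = 6, r = -12.
Plug into h(y) = y^3 - p y^2 - 4 r y + (4 p r - q^2):
  h(y) = y^3 - (8) y^2 - 4*(-12) y + (4*(8)*(-12) - (6)^2)
       = y^3 + (-8) y^2 + (48) y + (-420).
Simplifying: h(y) = y^3 - 8*y^2 + 48*y - 420.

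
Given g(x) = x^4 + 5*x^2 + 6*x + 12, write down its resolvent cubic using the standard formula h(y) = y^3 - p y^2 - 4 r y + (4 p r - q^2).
h(y) = y^3 - 5*y^2 - 48*y + 204

Identify coefficients: p = 5, q = 6, r = 12.
Plug into h(y) = y^3 - p y^2 - 4 r y + (4 p r - q^2):
  h(y) = y^3 - (5) y^2 - 4*(12) y + (4*(5)*(12) - (6)^2)
       = y^3 + (-5) y^2 + (-48) y + (204).
Simplifying: h(y) = y^3 - 5*y^2 - 48*y + 204.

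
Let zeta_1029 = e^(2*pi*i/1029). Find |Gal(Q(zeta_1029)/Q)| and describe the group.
|Gal(Q(zeta_1029)/Q)| = phi(1029) = 588; group ≅ (Z/1029Z)^* ≅ Z/2Z × Z/294Z

The n-th cyclotomic polynomial Φ_1029(x) is the minimal polynomial of zeta_1029 over Q and has degree phi(1029) = 588. So Q(zeta_1029) is a degree-588 Galois extension with Galois group (Z/1029Z)^*. By CRT, (Z/1029Z)^* ≅ (Z/3Z)^* × (Z/343Z)^*. Each prime-power unit group is (Z/3Z)^* ≅ Z/2Z; (Z/343Z)^* ≅ Z/294Z. Hence Gal(Q(zeta_1029)/Q) ≅ Z/2Z × Z/294Z.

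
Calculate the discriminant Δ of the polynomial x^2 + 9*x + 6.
Δ = 57

For a quadratic a x^2 + b x + c the discriminant is Δ = b^2 - 4ac = (9)^2 - 4*(1)*(6) = 81 - (24) = 57.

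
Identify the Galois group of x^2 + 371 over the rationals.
Gal(K/Q) = Z/2Z (cyclic of order 2)

x^2 + 371 is irreducible over Q since -371 is not a rational square. The splitting field Q(sqrt(-371)) has degree 2 over Q, and its unique nontrivial automorphism is sqrt(-371) ↦ -sqrt(-371). Hence Gal(Q(sqrt(-371))/Q) = Z/2Z.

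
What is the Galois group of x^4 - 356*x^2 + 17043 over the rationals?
Gal(K/Q) = V_4 (Klein four-group, Z/2Z × Z/2Z)

f factors as (x^2 - 299)(x^2 - 57), so the splitting field is K = Q(sqrt(299), sqrt(57)). The elements 299, 57, 17043 are all non-squares in Q, so sqrt(299) and sqrt(57) generate independent quadratic extensions. Thus [K:Q] = 4 and Gal(K/Q) is generated by the two order-2 automorphisms sqrt(299) ↦ -sqrt(299) and sqrt(57) ↦ -sqrt(57), giving V_4.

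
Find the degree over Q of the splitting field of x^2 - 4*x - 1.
[K:Q] = 2

The discriminant of x^2 + (-4)*x + (-1) is b^2 - 4c = 16 - (-4) = 20. Since 20 is not a perfect square in Q, the polynomial is irreducible over Q. Its two roots generate a degree-2 extension, so [K:Q] = 2.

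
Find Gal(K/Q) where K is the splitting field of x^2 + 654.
Gal(K/Q) = Z/2Z (cyclic of order 2)

x^2 + 654 is irreducible over Q since -654 is not a rational square. The splitting field Q(sqrt(-654)) has degree 2 over Q, and its unique nontrivial automorphism is sqrt(-654) ↦ -sqrt(-654). Hence Gal(Q(sqrt(-654))/Q) = Z/2Z.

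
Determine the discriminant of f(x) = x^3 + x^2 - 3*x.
Δ = 117

For x^3 + a x^2 + b x + c the discriminant is Δ = 18 a b c - 4 a^3 c + a^2 b^2 - 4 b^3 - 27 c^2.
Plug a = 1, b = -3, c = 0:
  18*(1)*(-3)*(0) - 4*(1)^3*(0) + (1)^2*(-3)^2 - 4*(-3)^3 - 27*(0)^2
  = 0 + (0) + 9 + (108) + (0)
  = 117.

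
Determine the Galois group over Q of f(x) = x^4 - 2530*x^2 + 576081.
Gal(K/Q) = Z/2Z (cyclic of order 2)

f factors as (x^2 - 2277)(x^2 - 253), so the splitting field is K = Q(sqrt(2277), sqrt(253)). The squarefree part of 2277 is 253 and the squarefree part of 253 is also 253, so sqrt(2277) and sqrt(253) are both rational multiples of sqrt(253). Hence Q(sqrt(2277)) = Q(sqrt(253)) = Q(sqrt(253)), and the splitting field collapses to a single degree-2 extension with Galois group Z/2Z.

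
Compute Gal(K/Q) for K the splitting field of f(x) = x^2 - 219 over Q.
Gal(K/Q) = Z/2Z (cyclic of order 2)

x^2 - 219 is irreducible over Q since 219 is not a rational square. The splitting field Q(sqrt(219)) has degree 2 over Q, and its unique nontrivial automorphism is sqrt(219) ↦ -sqrt(219). Hence Gal(Q(sqrt(219))/Q) = Z/2Z.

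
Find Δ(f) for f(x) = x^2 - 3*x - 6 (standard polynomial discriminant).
Δ = 33

For a quadratic a x^2 + b x + c the discriminant is Δ = b^2 - 4ac = (-3)^2 - 4*(1)*(-6) = 9 - (-24) = 33.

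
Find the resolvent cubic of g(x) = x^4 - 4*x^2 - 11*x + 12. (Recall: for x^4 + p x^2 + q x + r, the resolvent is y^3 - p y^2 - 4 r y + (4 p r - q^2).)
h(y) = y^3 + 4*y^2 - 48*y - 313

Identify coefficients: p = -4, q = -11, r = 12.
Plug into h(y) = y^3 - p y^2 - 4 r y + (4 p r - q^2):
  h(y) = y^3 - (-4) y^2 - 4*(12) y + (4*(-4)*(12) - (-11)^2)
       = y^3 + (4) y^2 + (-48) y + (-313).
Simplifying: h(y) = y^3 + 4*y^2 - 48*y - 313.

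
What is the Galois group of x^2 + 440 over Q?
Gal(K/Q) = Z/2Z (cyclic of order 2)

x^2 + 440 is irreducible over Q since -440 is not a rational square. The splitting field Q(sqrt(-440)) has degree 2 over Q, and its unique nontrivial automorphism is sqrt(-440) ↦ -sqrt(-440). Hence Gal(Q(sqrt(-440))/Q) = Z/2Z.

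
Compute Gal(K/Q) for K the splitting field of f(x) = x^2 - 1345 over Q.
Gal(K/Q) = Z/2Z (cyclic of order 2)

x^2 - 1345 is irreducible over Q since 1345 is not a rational square. The splitting field Q(sqrt(1345)) has degree 2 over Q, and its unique nontrivial automorphism is sqrt(1345) ↦ -sqrt(1345). Hence Gal(Q(sqrt(1345))/Q) = Z/2Z.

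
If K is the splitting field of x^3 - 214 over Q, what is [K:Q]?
[K:Q] = 6

x^3 - 214 has one real root r = 214^(1/3) and two complex roots r*zeta_3, r*zeta_3^2 where zeta_3 = e^(2*pi*i/3). The splitting field is Q(r, zeta_3). [Q(r):Q] = 3 and [Q(zeta_3):Q] = 2 with gcd = 1, so [Q(r, zeta_3):Q] = 3 * 2 = 6.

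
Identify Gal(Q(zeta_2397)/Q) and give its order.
|Gal(Q(zeta_2397)/Q)| = phi(2397) = 1472; group ≅ (Z/2397Z)^* ≅ Z/2Z × Z/16Z × Z/46Z

The n-th cyclotomic polynomial Φ_2397(x) is the minimal polynomial of zeta_2397 over Q and has degree phi(2397) = 1472. So Q(zeta_2397) is a degree-1472 Galois extension with Galois group (Z/2397Z)^*. By CRT, (Z/2397Z)^* ≅ (Z/3Z)^* × (Z/17Z)^* × (Z/47Z)^*. Each prime-power unit group is (Z/3Z)^* ≅ Z/2Z; (Z/17Z)^* ≅ Z/16Z; (Z/47Z)^* ≅ Z/46Z. Hence Gal(Q(zeta_2397)/Q) ≅ Z/2Z × Z/16Z × Z/46Z.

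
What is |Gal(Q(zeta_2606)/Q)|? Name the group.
|Gal(Q(zeta_2606)/Q)| = phi(2606) = 1302; group ≅ (Z/2606Z)^* ≅ Z/1302Z

The n-th cyclotomic polynomial Φ_2606(x) is the minimal polynomial of zeta_2606 over Q and has degree phi(2606) = 1302. So Q(zeta_2606) is a degree-1302 Galois extension with Galois group (Z/2606Z)^*. By CRT, (Z/2606Z)^* ≅ (Z/2Z)^* × (Z/1303Z)^*. Each prime-power unit group is (Z/2Z)^* ≅ trivial group (order 1); (Z/1303Z)^* ≅ Z/1302Z. Hence Gal(Q(zeta_2606)/Q) ≅ Z/1302Z.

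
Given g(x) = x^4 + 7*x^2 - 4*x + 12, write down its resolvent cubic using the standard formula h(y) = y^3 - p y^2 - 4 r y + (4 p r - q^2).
h(y) = y^3 - 7*y^2 - 48*y + 320

Identify coefficients: p = 7, q = -4, r = 12.
Plug into h(y) = y^3 - p y^2 - 4 r y + (4 p r - q^2):
  h(y) = y^3 - (7) y^2 - 4*(12) y + (4*(7)*(12) - (-4)^2)
       = y^3 + (-7) y^2 + (-48) y + (320).
Simplifying: h(y) = y^3 - 7*y^2 - 48*y + 320.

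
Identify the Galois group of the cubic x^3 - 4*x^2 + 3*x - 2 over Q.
Gal(K/Q) = S_3 (symmetric group of order 6)

Compute the discriminant of x^3 + (-4)*x^2 + (3)*x + (-2): Δ = -152. Since Δ is not a rational square, the Galois group is not contained in A_3; it must be the full S_3 (irreducibility of the cubic rules out anything smaller).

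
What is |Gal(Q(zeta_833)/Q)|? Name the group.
|Gal(Q(zeta_833)/Q)| = phi(833) = 672; group ≅ (Z/833Z)^* ≅ Z/16Z × Z/42Z

The n-th cyclotomic polynomial Φ_833(x) is the minimal polynomial of zeta_833 over Q and has degree phi(833) = 672. So Q(zeta_833) is a degree-672 Galois extension with Galois group (Z/833Z)^*. By CRT, (Z/833Z)^* ≅ (Z/49Z)^* × (Z/17Z)^*. Each prime-power unit group is (Z/49Z)^* ≅ Z/42Z; (Z/17Z)^* ≅ Z/16Z. Hence Gal(Q(zeta_833)/Q) ≅ Z/16Z × Z/42Z.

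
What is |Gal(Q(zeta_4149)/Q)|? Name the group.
|Gal(Q(zeta_4149)/Q)| = phi(4149) = 2760; group ≅ (Z/4149Z)^* ≅ Z/6Z × Z/460Z

The n-th cyclotomic polynomial Φ_4149(x) is the minimal polynomial of zeta_4149 over Q and has degree phi(4149) = 2760. So Q(zeta_4149) is a degree-2760 Galois extension with Galois group (Z/4149Z)^*. By CRT, (Z/4149Z)^* ≅ (Z/9Z)^* × (Z/461Z)^*. Each prime-power unit group is (Z/9Z)^* ≅ Z/6Z; (Z/461Z)^* ≅ Z/460Z. Hence Gal(Q(zeta_4149)/Q) ≅ Z/6Z × Z/460Z.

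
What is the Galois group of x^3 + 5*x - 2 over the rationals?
Gal(K/Q) = S_3 (symmetric group of order 6)

Compute the discriminant of x^3 + (0)*x^2 + (5)*x + (-2): Δ = -608. Since Δ is not a rational square, the Galois group is not contained in A_3; it must be the full S_3 (irreducibility of the cubic rules out anything smaller).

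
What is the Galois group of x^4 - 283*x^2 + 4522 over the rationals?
Gal(K/Q) = V_4 (Klein four-group, Z/2Z × Z/2Z)

f factors as (x^2 - 17)(x^2 - 266), so the splitting field is K = Q(sqrt(17), sqrt(266)). The elements 17, 266, 4522 are all non-squares in Q, so sqrt(17) and sqrt(266) generate independent quadratic extensions. Thus [K:Q] = 4 and Gal(K/Q) is generated by the two order-2 automorphisms sqrt(17) ↦ -sqrt(17) and sqrt(266) ↦ -sqrt(266), giving V_4.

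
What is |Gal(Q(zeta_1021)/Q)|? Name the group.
|Gal(Q(zeta_1021)/Q)| = phi(1021) = 1020; group ≅ (Z/1021Z)^* ≅ Z/1020Z

The n-th cyclotomic polynomial Φ_1021(x) is the minimal polynomial of zeta_1021 over Q and has degree phi(1021) = 1020. So Q(zeta_1021) is a degree-1020 Galois extension with Galois group (Z/1021Z)^*. (Z/1021Z)^* is cyclic since 1021 is an odd prime power (or 4). Hence Gal(Q(zeta_1021)/Q) ≅ Z/1020Z.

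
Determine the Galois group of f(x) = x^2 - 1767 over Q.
Gal(K/Q) = Z/2Z (cyclic of order 2)

x^2 - 1767 is irreducible over Q since 1767 is not a rational square. The splitting field Q(sqrt(1767)) has degree 2 over Q, and its unique nontrivial automorphism is sqrt(1767) ↦ -sqrt(1767). Hence Gal(Q(sqrt(1767))/Q) = Z/2Z.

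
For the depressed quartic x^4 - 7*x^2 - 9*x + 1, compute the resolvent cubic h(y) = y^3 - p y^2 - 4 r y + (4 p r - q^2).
h(y) = y^3 + 7*y^2 - 4*y - 109

Identify coefficients: p = -7, q = -9, r = 1.
Plug into h(y) = y^3 - p y^2 - 4 r y + (4 p r - q^2):
  h(y) = y^3 - (-7) y^2 - 4*(1) y + (4*(-7)*(1) - (-9)^2)
       = y^3 + (7) y^2 + (-4) y + (-109).
Simplifying: h(y) = y^3 + 7*y^2 - 4*y - 109.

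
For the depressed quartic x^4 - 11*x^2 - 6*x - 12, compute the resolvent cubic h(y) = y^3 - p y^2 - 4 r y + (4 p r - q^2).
h(y) = y^3 + 11*y^2 + 48*y + 492

Identify coefficients: p = -11, q = -6, r = -12.
Plug into h(y) = y^3 - p y^2 - 4 r y + (4 p r - q^2):
  h(y) = y^3 - (-11) y^2 - 4*(-12) y + (4*(-11)*(-12) - (-6)^2)
       = y^3 + (11) y^2 + (48) y + (492).
Simplifying: h(y) = y^3 + 11*y^2 + 48*y + 492.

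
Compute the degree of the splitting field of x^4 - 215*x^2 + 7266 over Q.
[K:Q] = 4

f factors as (x^2 - 173)(x^2 - 42); the splitting field is K = Q(sqrt(173), sqrt(42)). Since 173, 42, and 7266 are all non-squares in Q, the three subfields Q(sqrt(173)), Q(sqrt(42)), Q(sqrt(7266)) are distinct degree-2 extensions, so [K:Q] = 4 (Klein four Galois group).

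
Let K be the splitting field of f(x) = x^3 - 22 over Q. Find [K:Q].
[K:Q] = 6

x^3 - 22 has one real root r = 22^(1/3) and two complex roots r*zeta_3, r*zeta_3^2 where zeta_3 = e^(2*pi*i/3). The splitting field is Q(r, zeta_3). [Q(r):Q] = 3 and [Q(zeta_3):Q] = 2 with gcd = 1, so [Q(r, zeta_3):Q] = 3 * 2 = 6.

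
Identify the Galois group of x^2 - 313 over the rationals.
Gal(K/Q) = Z/2Z (cyclic of order 2)

x^2 - 313 is irreducible over Q since 313 is not a rational square. The splitting field Q(sqrt(313)) has degree 2 over Q, and its unique nontrivial automorphism is sqrt(313) ↦ -sqrt(313). Hence Gal(Q(sqrt(313))/Q) = Z/2Z.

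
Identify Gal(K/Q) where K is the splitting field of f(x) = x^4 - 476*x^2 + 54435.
Gal(K/Q) = V_4 (Klein four-group, Z/2Z × Z/2Z)

f factors as (x^2 - 285)(x^2 - 191), so the splitting field is K = Q(sqrt(285), sqrt(191)). The elements 285, 191, 54435 are all non-squares in Q, so sqrt(285) and sqrt(191) generate independent quadratic extensions. Thus [K:Q] = 4 and Gal(K/Q) is generated by the two order-2 automorphisms sqrt(285) ↦ -sqrt(285) and sqrt(191) ↦ -sqrt(191), giving V_4.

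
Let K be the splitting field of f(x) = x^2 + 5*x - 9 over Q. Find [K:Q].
[K:Q] = 2

The discriminant of x^2 + (5)*x + (-9) is b^2 - 4c = 25 - (-36) = 61. Since 61 is not a perfect square in Q, the polynomial is irreducible over Q. Its two roots generate a degree-2 extension, so [K:Q] = 2.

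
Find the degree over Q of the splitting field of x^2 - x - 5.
[K:Q] = 2

The discriminant of x^2 + (-1)*x + (-5) is b^2 - 4c = 1 - (-20) = 21. Since 21 is not a perfect square in Q, the polynomial is irreducible over Q. Its two roots generate a degree-2 extension, so [K:Q] = 2.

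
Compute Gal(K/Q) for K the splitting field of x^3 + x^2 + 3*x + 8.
Gal(K/Q) = S_3 (symmetric group of order 6)

Compute the discriminant of x^3 + (1)*x^2 + (3)*x + (8): Δ = -1427. Since Δ is not a rational square, the Galois group is not contained in A_3; it must be the full S_3 (irreducibility of the cubic rules out anything smaller).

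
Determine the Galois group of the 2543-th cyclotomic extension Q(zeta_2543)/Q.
|Gal(Q(zeta_2543)/Q)| = phi(2543) = 2542; group ≅ (Z/2543Z)^* ≅ Z/2542Z

The n-th cyclotomic polynomial Φ_2543(x) is the minimal polynomial of zeta_2543 over Q and has degree phi(2543) = 2542. So Q(zeta_2543) is a degree-2542 Galois extension with Galois group (Z/2543Z)^*. (Z/2543Z)^* is cyclic since 2543 is an odd prime power (or 4). Hence Gal(Q(zeta_2543)/Q) ≅ Z/2542Z.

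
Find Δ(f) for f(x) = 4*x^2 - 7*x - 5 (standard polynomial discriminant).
Δ = 129

For a quadratic a x^2 + b x + c the discriminant is Δ = b^2 - 4ac = (-7)^2 - 4*(4)*(-5) = 49 - (-80) = 129.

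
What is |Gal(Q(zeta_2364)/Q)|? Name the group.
|Gal(Q(zeta_2364)/Q)| = phi(2364) = 784; group ≅ (Z/2364Z)^* ≅ Z/2Z × Z/2Z × Z/196Z

The n-th cyclotomic polynomial Φ_2364(x) is the minimal polynomial of zeta_2364 over Q and has degree phi(2364) = 784. So Q(zeta_2364) is a degree-784 Galois extension with Galois group (Z/2364Z)^*. By CRT, (Z/2364Z)^* ≅ (Z/4Z)^* × (Z/3Z)^* × (Z/197Z)^*. Each prime-power unit group is (Z/4Z)^* ≅ Z/2Z; (Z/3Z)^* ≅ Z/2Z; (Z/197Z)^* ≅ Z/196Z. Hence Gal(Q(zeta_2364)/Q) ≅ Z/2Z × Z/2Z × Z/196Z.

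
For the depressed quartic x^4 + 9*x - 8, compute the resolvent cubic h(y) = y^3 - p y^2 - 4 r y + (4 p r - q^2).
h(y) = y^3 + 32*y - 81

Identify coefficients: p = 0, q = 9, r = -8.
Plug into h(y) = y^3 - p y^2 - 4 r y + (4 p r - q^2):
  h(y) = y^3 - (0) y^2 - 4*(-8) y + (4*(0)*(-8) - (9)^2)
       = y^3 + (0) y^2 + (32) y + (-81).
Simplifying: h(y) = y^3 + 32*y - 81.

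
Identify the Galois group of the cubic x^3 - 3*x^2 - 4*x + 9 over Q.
Gal(K/Q) = S_3 (symmetric group of order 6)

Compute the discriminant of x^3 + (-3)*x^2 + (-4)*x + (9): Δ = 1129. Since Δ is not a rational square, the Galois group is not contained in A_3; it must be the full S_3 (irreducibility of the cubic rules out anything smaller).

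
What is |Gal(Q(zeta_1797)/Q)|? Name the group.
|Gal(Q(zeta_1797)/Q)| = phi(1797) = 1196; group ≅ (Z/1797Z)^* ≅ Z/2Z × Z/598Z

The n-th cyclotomic polynomial Φ_1797(x) is the minimal polynomial of zeta_1797 over Q and has degree phi(1797) = 1196. So Q(zeta_1797) is a degree-1196 Galois extension with Galois group (Z/1797Z)^*. By CRT, (Z/1797Z)^* ≅ (Z/3Z)^* × (Z/599Z)^*. Each prime-power unit group is (Z/3Z)^* ≅ Z/2Z; (Z/599Z)^* ≅ Z/598Z. Hence Gal(Q(zeta_1797)/Q) ≅ Z/2Z × Z/598Z.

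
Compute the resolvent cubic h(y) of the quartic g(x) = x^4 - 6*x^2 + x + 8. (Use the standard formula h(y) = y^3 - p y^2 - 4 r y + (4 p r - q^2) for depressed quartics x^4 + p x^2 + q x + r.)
h(y) = y^3 + 6*y^2 - 32*y - 193

Identify coefficients: p = -6, q = 1, r = 8.
Plug into h(y) = y^3 - p y^2 - 4 r y + (4 p r - q^2):
  h(y) = y^3 - (-6) y^2 - 4*(8) y + (4*(-6)*(8) - (1)^2)
       = y^3 + (6) y^2 + (-32) y + (-193).
Simplifying: h(y) = y^3 + 6*y^2 - 32*y - 193.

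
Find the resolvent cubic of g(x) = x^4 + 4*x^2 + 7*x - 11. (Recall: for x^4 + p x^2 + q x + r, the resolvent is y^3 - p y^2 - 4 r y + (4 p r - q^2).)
h(y) = y^3 - 4*y^2 + 44*y - 225

Identify coefficients: p = 4, q = 7, r = -11.
Plug into h(y) = y^3 - p y^2 - 4 r y + (4 p r - q^2):
  h(y) = y^3 - (4) y^2 - 4*(-11) y + (4*(4)*(-11) - (7)^2)
       = y^3 + (-4) y^2 + (44) y + (-225).
Simplifying: h(y) = y^3 - 4*y^2 + 44*y - 225.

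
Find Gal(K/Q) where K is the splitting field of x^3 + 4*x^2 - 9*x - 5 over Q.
Gal(K/Q) = S_3 (symmetric group of order 6)

Compute the discriminant of x^3 + (4)*x^2 + (-9)*x + (-5): Δ = 8057. Since Δ is not a rational square, the Galois group is not contained in A_3; it must be the full S_3 (irreducibility of the cubic rules out anything smaller).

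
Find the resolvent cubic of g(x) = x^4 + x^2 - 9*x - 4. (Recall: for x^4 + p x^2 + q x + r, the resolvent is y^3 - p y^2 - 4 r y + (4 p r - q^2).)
h(y) = y^3 - y^2 + 16*y - 97

Identify coefficients: p = 1, q = -9, r = -4.
Plug into h(y) = y^3 - p y^2 - 4 r y + (4 p r - q^2):
  h(y) = y^3 - (1) y^2 - 4*(-4) y + (4*(1)*(-4) - (-9)^2)
       = y^3 + (-1) y^2 + (16) y + (-97).
Simplifying: h(y) = y^3 - y^2 + 16*y - 97.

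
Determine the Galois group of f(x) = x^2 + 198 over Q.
Gal(K/Q) = Z/2Z (cyclic of order 2)

x^2 + 198 is irreducible over Q since -198 is not a rational square. The splitting field Q(sqrt(-198)) has degree 2 over Q, and its unique nontrivial automorphism is sqrt(-198) ↦ -sqrt(-198). Hence Gal(Q(sqrt(-198))/Q) = Z/2Z.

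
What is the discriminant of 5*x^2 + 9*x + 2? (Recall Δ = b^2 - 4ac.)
Δ = 41

For a quadratic a x^2 + b x + c the discriminant is Δ = b^2 - 4ac = (9)^2 - 4*(5)*(2) = 81 - (40) = 41.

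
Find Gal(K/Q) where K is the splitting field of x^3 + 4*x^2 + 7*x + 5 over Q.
Gal(K/Q) = S_3 (symmetric group of order 6)

Compute the discriminant of x^3 + (4)*x^2 + (7)*x + (5): Δ = -23. Since Δ is not a rational square, the Galois group is not contained in A_3; it must be the full S_3 (irreducibility of the cubic rules out anything smaller).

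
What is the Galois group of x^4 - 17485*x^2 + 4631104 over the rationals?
Gal(K/Q) = Z/2Z (cyclic of order 2)

f factors as (x^2 - 17216)(x^2 - 269), so the splitting field is K = Q(sqrt(17216), sqrt(269)). The squarefree part of 17216 is 269 and the squarefree part of 269 is also 269, so sqrt(17216) and sqrt(269) are both rational multiples of sqrt(269). Hence Q(sqrt(17216)) = Q(sqrt(269)) = Q(sqrt(269)), and the splitting field collapses to a single degree-2 extension with Galois group Z/2Z.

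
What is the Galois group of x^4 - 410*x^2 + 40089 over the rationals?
Gal(K/Q) = V_4 (Klein four-group, Z/2Z × Z/2Z)

f factors as (x^2 - 161)(x^2 - 249), so the splitting field is K = Q(sqrt(161), sqrt(249)). The elements 161, 249, 40089 are all non-squares in Q, so sqrt(161) and sqrt(249) generate independent quadratic extensions. Thus [K:Q] = 4 and Gal(K/Q) is generated by the two order-2 automorphisms sqrt(161) ↦ -sqrt(161) and sqrt(249) ↦ -sqrt(249), giving V_4.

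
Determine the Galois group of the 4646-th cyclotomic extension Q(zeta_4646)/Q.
|Gal(Q(zeta_4646)/Q)| = phi(4646) = 2200; group ≅ (Z/4646Z)^* ≅ Z/22Z × Z/100Z

The n-th cyclotomic polynomial Φ_4646(x) is the minimal polynomial of zeta_4646 over Q and has degree phi(4646) = 2200. So Q(zeta_4646) is a degree-2200 Galois extension with Galois group (Z/4646Z)^*. By CRT, (Z/4646Z)^* ≅ (Z/2Z)^* × (Z/23Z)^* × (Z/101Z)^*. Each prime-power unit group is (Z/2Z)^* ≅ trivial group (order 1); (Z/23Z)^* ≅ Z/22Z; (Z/101Z)^* ≅ Z/100Z. Hence Gal(Q(zeta_4646)/Q) ≅ Z/22Z × Z/100Z.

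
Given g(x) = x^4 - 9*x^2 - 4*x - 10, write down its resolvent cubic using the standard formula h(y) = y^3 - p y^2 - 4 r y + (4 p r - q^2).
h(y) = y^3 + 9*y^2 + 40*y + 344

Identify coefficients: p = -9, q = -4, r = -10.
Plug into h(y) = y^3 - p y^2 - 4 r y + (4 p r - q^2):
  h(y) = y^3 - (-9) y^2 - 4*(-10) y + (4*(-9)*(-10) - (-4)^2)
       = y^3 + (9) y^2 + (40) y + (344).
Simplifying: h(y) = y^3 + 9*y^2 + 40*y + 344.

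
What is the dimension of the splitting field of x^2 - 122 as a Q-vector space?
[K:Q] = 2

The polynomial x^2 - 122 is irreducible over Q since 122 is not a perfect square. Its splitting field is Q(sqrt(122)), which has degree 2 over Q.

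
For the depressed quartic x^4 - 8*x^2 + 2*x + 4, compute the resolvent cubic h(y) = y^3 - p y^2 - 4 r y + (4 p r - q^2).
h(y) = y^3 + 8*y^2 - 16*y - 132

Identify coefficients: p = -8, q = 2, r = 4.
Plug into h(y) = y^3 - p y^2 - 4 r y + (4 p r - q^2):
  h(y) = y^3 - (-8) y^2 - 4*(4) y + (4*(-8)*(4) - (2)^2)
       = y^3 + (8) y^2 + (-16) y + (-132).
Simplifying: h(y) = y^3 + 8*y^2 - 16*y - 132.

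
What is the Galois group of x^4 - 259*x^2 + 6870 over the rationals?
Gal(K/Q) = V_4 (Klein four-group, Z/2Z × Z/2Z)

f factors as (x^2 - 229)(x^2 - 30), so the splitting field is K = Q(sqrt(229), sqrt(30)). The elements 229, 30, 6870 are all non-squares in Q, so sqrt(229) and sqrt(30) generate independent quadratic extensions. Thus [K:Q] = 4 and Gal(K/Q) is generated by the two order-2 automorphisms sqrt(229) ↦ -sqrt(229) and sqrt(30) ↦ -sqrt(30), giving V_4.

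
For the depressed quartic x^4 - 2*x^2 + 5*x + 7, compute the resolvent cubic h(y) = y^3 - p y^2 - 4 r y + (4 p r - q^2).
h(y) = y^3 + 2*y^2 - 28*y - 81

Identify coefficients: p = -2, q = 5, r = 7.
Plug into h(y) = y^3 - p y^2 - 4 r y + (4 p r - q^2):
  h(y) = y^3 - (-2) y^2 - 4*(7) y + (4*(-2)*(7) - (5)^2)
       = y^3 + (2) y^2 + (-28) y + (-81).
Simplifying: h(y) = y^3 + 2*y^2 - 28*y - 81.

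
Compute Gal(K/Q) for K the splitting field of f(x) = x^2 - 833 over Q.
Gal(K/Q) = Z/2Z (cyclic of order 2)

x^2 - 833 is irreducible over Q since 833 is not a rational square. The splitting field Q(sqrt(833)) has degree 2 over Q, and its unique nontrivial automorphism is sqrt(833) ↦ -sqrt(833). Hence Gal(Q(sqrt(833))/Q) = Z/2Z.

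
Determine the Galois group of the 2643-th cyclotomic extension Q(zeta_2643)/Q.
|Gal(Q(zeta_2643)/Q)| = phi(2643) = 1760; group ≅ (Z/2643Z)^* ≅ Z/2Z × Z/880Z

The n-th cyclotomic polynomial Φ_2643(x) is the minimal polynomial of zeta_2643 over Q and has degree phi(2643) = 1760. So Q(zeta_2643) is a degree-1760 Galois extension with Galois group (Z/2643Z)^*. By CRT, (Z/2643Z)^* ≅ (Z/3Z)^* × (Z/881Z)^*. Each prime-power unit group is (Z/3Z)^* ≅ Z/2Z; (Z/881Z)^* ≅ Z/880Z. Hence Gal(Q(zeta_2643)/Q) ≅ Z/2Z × Z/880Z.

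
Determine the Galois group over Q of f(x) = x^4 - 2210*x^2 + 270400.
Gal(K/Q) = Z/2Z (cyclic of order 2)

f factors as (x^2 - 2080)(x^2 - 130), so the splitting field is K = Q(sqrt(2080), sqrt(130)). The squarefree part of 2080 is 130 and the squarefree part of 130 is also 130, so sqrt(2080) and sqrt(130) are both rational multiples of sqrt(130). Hence Q(sqrt(2080)) = Q(sqrt(130)) = Q(sqrt(130)), and the splitting field collapses to a single degree-2 extension with Galois group Z/2Z.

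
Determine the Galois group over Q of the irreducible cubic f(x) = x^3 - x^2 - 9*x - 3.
Gal(K/Q) = S_3 (symmetric group of order 6)

Compute the discriminant of x^3 + (-1)*x^2 + (-9)*x + (-3): Δ = 2256. Since Δ is not a rational square, the Galois group is not contained in A_3; it must be the full S_3 (irreducibility of the cubic rules out anything smaller).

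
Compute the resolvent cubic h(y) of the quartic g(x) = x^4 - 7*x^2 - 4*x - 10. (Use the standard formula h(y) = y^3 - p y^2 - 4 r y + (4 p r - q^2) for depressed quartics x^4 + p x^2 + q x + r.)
h(y) = y^3 + 7*y^2 + 40*y + 264

Identify coefficients: p = -7, q = -4, r = -10.
Plug into h(y) = y^3 - p y^2 - 4 r y + (4 p r - q^2):
  h(y) = y^3 - (-7) y^2 - 4*(-10) y + (4*(-7)*(-10) - (-4)^2)
       = y^3 + (7) y^2 + (40) y + (264).
Simplifying: h(y) = y^3 + 7*y^2 + 40*y + 264.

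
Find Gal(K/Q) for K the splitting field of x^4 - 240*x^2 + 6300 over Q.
Gal(K/Q) = V_4 (Klein four-group, Z/2Z × Z/2Z)

f factors as (x^2 - 210)(x^2 - 30), so the splitting field is K = Q(sqrt(210), sqrt(30)). The elements 210, 30, 6300 are all non-squares in Q, so sqrt(210) and sqrt(30) generate independent quadratic extensions. Thus [K:Q] = 4 and Gal(K/Q) is generated by the two order-2 automorphisms sqrt(210) ↦ -sqrt(210) and sqrt(30) ↦ -sqrt(30), giving V_4.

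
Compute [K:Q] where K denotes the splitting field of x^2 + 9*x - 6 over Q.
[K:Q] = 2

The discriminant of x^2 + (9)*x + (-6) is b^2 - 4c = 81 - (-24) = 105. Since 105 is not a perfect square in Q, the polynomial is irreducible over Q. Its two roots generate a degree-2 extension, so [K:Q] = 2.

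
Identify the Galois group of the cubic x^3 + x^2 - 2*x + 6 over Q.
Gal(K/Q) = S_3 (symmetric group of order 6)

Compute the discriminant of x^3 + (1)*x^2 + (-2)*x + (6): Δ = -1176. Since Δ is not a rational square, the Galois group is not contained in A_3; it must be the full S_3 (irreducibility of the cubic rules out anything smaller).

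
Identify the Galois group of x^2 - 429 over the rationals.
Gal(K/Q) = Z/2Z (cyclic of order 2)

x^2 - 429 is irreducible over Q since 429 is not a rational square. The splitting field Q(sqrt(429)) has degree 2 over Q, and its unique nontrivial automorphism is sqrt(429) ↦ -sqrt(429). Hence Gal(Q(sqrt(429))/Q) = Z/2Z.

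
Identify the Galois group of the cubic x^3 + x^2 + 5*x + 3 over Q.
Gal(K/Q) = S_3 (symmetric group of order 6)

Compute the discriminant of x^3 + (1)*x^2 + (5)*x + (3): Δ = -460. Since Δ is not a rational square, the Galois group is not contained in A_3; it must be the full S_3 (irreducibility of the cubic rules out anything smaller).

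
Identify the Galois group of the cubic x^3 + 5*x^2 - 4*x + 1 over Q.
Gal(K/Q) = S_3 (symmetric group of order 6)

Compute the discriminant of x^3 + (5)*x^2 + (-4)*x + (1): Δ = -231. Since Δ is not a rational square, the Galois group is not contained in A_3; it must be the full S_3 (irreducibility of the cubic rules out anything smaller).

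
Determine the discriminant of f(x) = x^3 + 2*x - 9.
Δ = -2219

For a depressed cubic x^3 + p x + q the discriminant is Δ = -4 p^3 - 27 q^2 = -4*(2)^3 - 27*(-9)^2 = -32 - 2187 = -2219.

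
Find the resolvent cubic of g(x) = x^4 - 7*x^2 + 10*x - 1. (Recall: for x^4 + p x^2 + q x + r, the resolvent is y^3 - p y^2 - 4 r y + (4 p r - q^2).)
h(y) = y^3 + 7*y^2 + 4*y - 72

Identify coefficients: p = -7, q = 10, r = -1.
Plug into h(y) = y^3 - p y^2 - 4 r y + (4 p r - q^2):
  h(y) = y^3 - (-7) y^2 - 4*(-1) y + (4*(-7)*(-1) - (10)^2)
       = y^3 + (7) y^2 + (4) y + (-72).
Simplifying: h(y) = y^3 + 7*y^2 + 4*y - 72.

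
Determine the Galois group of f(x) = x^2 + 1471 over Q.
Gal(K/Q) = Z/2Z (cyclic of order 2)

x^2 + 1471 is irreducible over Q since -1471 is not a rational square. The splitting field Q(sqrt(-1471)) has degree 2 over Q, and its unique nontrivial automorphism is sqrt(-1471) ↦ -sqrt(-1471). Hence Gal(Q(sqrt(-1471))/Q) = Z/2Z.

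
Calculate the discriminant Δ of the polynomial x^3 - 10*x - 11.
Δ = 733

For a depressed cubic x^3 + p x + q the discriminant is Δ = -4 p^3 - 27 q^2 = -4*(-10)^3 - 27*(-11)^2 = 4000 - 3267 = 733.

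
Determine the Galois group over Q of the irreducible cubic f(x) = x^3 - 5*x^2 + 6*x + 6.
Gal(K/Q) = S_3 (symmetric group of order 6)

Compute the discriminant of x^3 + (-5)*x^2 + (6)*x + (6): Δ = -1176. Since Δ is not a rational square, the Galois group is not contained in A_3; it must be the full S_3 (irreducibility of the cubic rules out anything smaller).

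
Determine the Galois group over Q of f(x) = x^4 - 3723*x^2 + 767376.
Gal(K/Q) = Z/2Z (cyclic of order 2)

f factors as (x^2 - 3504)(x^2 - 219), so the splitting field is K = Q(sqrt(3504), sqrt(219)). The squarefree part of 3504 is 219 and the squarefree part of 219 is also 219, so sqrt(3504) and sqrt(219) are both rational multiples of sqrt(219). Hence Q(sqrt(3504)) = Q(sqrt(219)) = Q(sqrt(219)), and the splitting field collapses to a single degree-2 extension with Galois group Z/2Z.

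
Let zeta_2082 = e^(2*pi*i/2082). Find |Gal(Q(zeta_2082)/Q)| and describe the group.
|Gal(Q(zeta_2082)/Q)| = phi(2082) = 692; group ≅ (Z/2082Z)^* ≅ Z/2Z × Z/346Z

The n-th cyclotomic polynomial Φ_2082(x) is the minimal polynomial of zeta_2082 over Q and has degree phi(2082) = 692. So Q(zeta_2082) is a degree-692 Galois extension with Galois group (Z/2082Z)^*. By CRT, (Z/2082Z)^* ≅ (Z/2Z)^* × (Z/3Z)^* × (Z/347Z)^*. Each prime-power unit group is (Z/2Z)^* ≅ trivial group (order 1); (Z/3Z)^* ≅ Z/2Z; (Z/347Z)^* ≅ Z/346Z. Hence Gal(Q(zeta_2082)/Q) ≅ Z/2Z × Z/346Z.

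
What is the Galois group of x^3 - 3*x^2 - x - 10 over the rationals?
Gal(K/Q) = S_3 (symmetric group of order 6)

Compute the discriminant of x^3 + (-3)*x^2 + (-1)*x + (-10): Δ = -4307. Since Δ is not a rational square, the Galois group is not contained in A_3; it must be the full S_3 (irreducibility of the cubic rules out anything smaller).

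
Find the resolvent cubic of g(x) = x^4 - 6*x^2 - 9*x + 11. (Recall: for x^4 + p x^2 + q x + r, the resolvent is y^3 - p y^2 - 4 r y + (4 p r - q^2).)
h(y) = y^3 + 6*y^2 - 44*y - 345

Identify coefficients: p = -6, q = -9, r = 11.
Plug into h(y) = y^3 - p y^2 - 4 r y + (4 p r - q^2):
  h(y) = y^3 - (-6) y^2 - 4*(11) y + (4*(-6)*(11) - (-9)^2)
       = y^3 + (6) y^2 + (-44) y + (-345).
Simplifying: h(y) = y^3 + 6*y^2 - 44*y - 345.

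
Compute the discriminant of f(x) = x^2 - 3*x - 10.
Δ = 49

For a quadratic a x^2 + b x + c the discriminant is Δ = b^2 - 4ac = (-3)^2 - 4*(1)*(-10) = 9 - (-40) = 49.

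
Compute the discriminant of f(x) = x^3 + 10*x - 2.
Δ = -4108

For a depressed cubic x^3 + p x + q the discriminant is Δ = -4 p^3 - 27 q^2 = -4*(10)^3 - 27*(-2)^2 = -4000 - 108 = -4108.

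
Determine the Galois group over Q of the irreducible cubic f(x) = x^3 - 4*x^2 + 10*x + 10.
Gal(K/Q) = S_3 (symmetric group of order 6)

Compute the discriminant of x^3 + (-4)*x^2 + (10)*x + (10): Δ = -9740. Since Δ is not a rational square, the Galois group is not contained in A_3; it must be the full S_3 (irreducibility of the cubic rules out anything smaller).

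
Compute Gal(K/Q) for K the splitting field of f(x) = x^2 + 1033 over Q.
Gal(K/Q) = Z/2Z (cyclic of order 2)

x^2 + 1033 is irreducible over Q since -1033 is not a rational square. The splitting field Q(sqrt(-1033)) has degree 2 over Q, and its unique nontrivial automorphism is sqrt(-1033) ↦ -sqrt(-1033). Hence Gal(Q(sqrt(-1033))/Q) = Z/2Z.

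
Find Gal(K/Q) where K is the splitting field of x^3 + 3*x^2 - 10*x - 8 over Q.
Gal(K/Q) = S_3 (symmetric group of order 6)

Compute the discriminant of x^3 + (3)*x^2 + (-10)*x + (-8): Δ = 8356. Since Δ is not a rational square, the Galois group is not contained in A_3; it must be the full S_3 (irreducibility of the cubic rules out anything smaller).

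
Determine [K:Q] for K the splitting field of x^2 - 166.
[K:Q] = 2

The polynomial x^2 - 166 is irreducible over Q since 166 is not a perfect square. Its splitting field is Q(sqrt(166)), which has degree 2 over Q.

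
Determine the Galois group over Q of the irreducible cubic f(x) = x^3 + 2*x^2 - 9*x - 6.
Gal(K/Q) = S_3 (symmetric group of order 6)

Compute the discriminant of x^3 + (2)*x^2 + (-9)*x + (-6): Δ = 4404. Since Δ is not a rational square, the Galois group is not contained in A_3; it must be the full S_3 (irreducibility of the cubic rules out anything smaller).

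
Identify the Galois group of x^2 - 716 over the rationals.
Gal(K/Q) = Z/2Z (cyclic of order 2)

x^2 - 716 is irreducible over Q since 716 is not a rational square. The splitting field Q(sqrt(716)) has degree 2 over Q, and its unique nontrivial automorphism is sqrt(716) ↦ -sqrt(716). Hence Gal(Q(sqrt(716))/Q) = Z/2Z.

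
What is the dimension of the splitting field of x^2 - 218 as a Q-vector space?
[K:Q] = 2

The polynomial x^2 - 218 is irreducible over Q since 218 is not a perfect square. Its splitting field is Q(sqrt(218)), which has degree 2 over Q.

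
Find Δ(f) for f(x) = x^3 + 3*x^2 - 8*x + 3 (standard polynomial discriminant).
Δ = 761

For x^3 + a x^2 + b x + c the discriminant is Δ = 18 a b c - 4 a^3 c + a^2 b^2 - 4 b^3 - 27 c^2.
Plug a = 3, b = -8, c = 3:
  18*(3)*(-8)*(3) - 4*(3)^3*(3) + (3)^2*(-8)^2 - 4*(-8)^3 - 27*(3)^2
  = -1296 + (-324) + 576 + (2048) + (-243)
  = 761.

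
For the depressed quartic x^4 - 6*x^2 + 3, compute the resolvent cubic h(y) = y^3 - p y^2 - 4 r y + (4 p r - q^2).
h(y) = y^3 + 6*y^2 - 12*y - 72

Identify coefficients: p = -6, q = 0, r = 3.
Plug into h(y) = y^3 - p y^2 - 4 r y + (4 p r - q^2):
  h(y) = y^3 - (-6) y^2 - 4*(3) y + (4*(-6)*(3) - (0)^2)
       = y^3 + (6) y^2 + (-12) y + (-72).
Simplifying: h(y) = y^3 + 6*y^2 - 12*y - 72.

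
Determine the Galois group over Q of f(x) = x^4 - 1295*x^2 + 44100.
Gal(K/Q) = Z/2Z (cyclic of order 2)

f factors as (x^2 - 1260)(x^2 - 35), so the splitting field is K = Q(sqrt(1260), sqrt(35)). The squarefree part of 1260 is 35 and the squarefree part of 35 is also 35, so sqrt(1260) and sqrt(35) are both rational multiples of sqrt(35). Hence Q(sqrt(1260)) = Q(sqrt(35)) = Q(sqrt(35)), and the splitting field collapses to a single degree-2 extension with Galois group Z/2Z.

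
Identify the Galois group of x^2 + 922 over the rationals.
Gal(K/Q) = Z/2Z (cyclic of order 2)

x^2 + 922 is irreducible over Q since -922 is not a rational square. The splitting field Q(sqrt(-922)) has degree 2 over Q, and its unique nontrivial automorphism is sqrt(-922) ↦ -sqrt(-922). Hence Gal(Q(sqrt(-922))/Q) = Z/2Z.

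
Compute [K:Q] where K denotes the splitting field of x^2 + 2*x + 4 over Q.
[K:Q] = 2

The discriminant of x^2 + (2)*x + (4) is b^2 - 4c = 4 - (16) = -12. Since -12 is not a perfect square in Q, the polynomial is irreducible over Q. Its two roots generate a degree-2 extension, so [K:Q] = 2.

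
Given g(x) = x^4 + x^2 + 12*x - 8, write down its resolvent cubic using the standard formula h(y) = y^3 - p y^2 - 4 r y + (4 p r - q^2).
h(y) = y^3 - y^2 + 32*y - 176

Identify coefficients: p = 1, q = 12, r = -8.
Plug into h(y) = y^3 - p y^2 - 4 r y + (4 p r - q^2):
  h(y) = y^3 - (1) y^2 - 4*(-8) y + (4*(1)*(-8) - (12)^2)
       = y^3 + (-1) y^2 + (32) y + (-176).
Simplifying: h(y) = y^3 - y^2 + 32*y - 176.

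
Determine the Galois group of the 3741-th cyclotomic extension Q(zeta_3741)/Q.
|Gal(Q(zeta_3741)/Q)| = phi(3741) = 2352; group ≅ (Z/3741Z)^* ≅ Z/2Z × Z/28Z × Z/42Z

The n-th cyclotomic polynomial Φ_3741(x) is the minimal polynomial of zeta_3741 over Q and has degree phi(3741) = 2352. So Q(zeta_3741) is a degree-2352 Galois extension with Galois group (Z/3741Z)^*. By CRT, (Z/3741Z)^* ≅ (Z/3Z)^* × (Z/29Z)^* × (Z/43Z)^*. Each prime-power unit group is (Z/3Z)^* ≅ Z/2Z; (Z/29Z)^* ≅ Z/28Z; (Z/43Z)^* ≅ Z/42Z. Hence Gal(Q(zeta_3741)/Q) ≅ Z/2Z × Z/28Z × Z/42Z.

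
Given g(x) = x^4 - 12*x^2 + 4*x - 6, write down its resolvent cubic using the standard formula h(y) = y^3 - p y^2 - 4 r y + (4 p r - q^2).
h(y) = y^3 + 12*y^2 + 24*y + 272

Identify coefficients: p = -12, q = 4, r = -6.
Plug into h(y) = y^3 - p y^2 - 4 r y + (4 p r - q^2):
  h(y) = y^3 - (-12) y^2 - 4*(-6) y + (4*(-12)*(-6) - (4)^2)
       = y^3 + (12) y^2 + (24) y + (272).
Simplifying: h(y) = y^3 + 12*y^2 + 24*y + 272.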